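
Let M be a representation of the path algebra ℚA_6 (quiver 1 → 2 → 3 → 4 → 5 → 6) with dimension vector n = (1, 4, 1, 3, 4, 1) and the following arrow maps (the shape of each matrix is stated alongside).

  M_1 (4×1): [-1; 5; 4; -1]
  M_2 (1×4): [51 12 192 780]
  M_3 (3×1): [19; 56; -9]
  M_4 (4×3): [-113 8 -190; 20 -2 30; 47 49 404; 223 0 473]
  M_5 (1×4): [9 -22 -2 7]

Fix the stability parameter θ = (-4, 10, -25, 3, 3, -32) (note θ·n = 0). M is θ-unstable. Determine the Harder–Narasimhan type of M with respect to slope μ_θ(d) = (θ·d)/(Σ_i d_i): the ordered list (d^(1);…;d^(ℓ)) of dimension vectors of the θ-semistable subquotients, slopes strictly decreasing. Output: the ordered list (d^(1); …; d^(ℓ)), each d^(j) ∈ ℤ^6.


Via rank(M_{q-1}∘⋯∘M_p): M ≅ I[1,6], I[2,2]^3, I[4,5]^2, I[5,5].
μ_θ-semistable layers: μ^(1)=10; μ^(2)=3; μ^(3)=-15/2

((0, 3, 0, 0, 0, 0); (0, 0, 0, 2, 3, 0); (1, 1, 1, 1, 1, 1))


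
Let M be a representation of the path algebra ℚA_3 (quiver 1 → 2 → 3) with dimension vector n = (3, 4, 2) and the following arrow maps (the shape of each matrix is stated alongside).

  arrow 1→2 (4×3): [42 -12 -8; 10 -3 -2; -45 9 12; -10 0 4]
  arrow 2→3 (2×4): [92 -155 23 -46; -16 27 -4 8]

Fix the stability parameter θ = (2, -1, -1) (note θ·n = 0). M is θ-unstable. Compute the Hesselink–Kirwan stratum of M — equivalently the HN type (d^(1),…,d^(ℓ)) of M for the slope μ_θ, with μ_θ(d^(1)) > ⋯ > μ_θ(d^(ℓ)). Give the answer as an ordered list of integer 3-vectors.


Interval decomposition of M: I[1,2], I[1,3]^2, I[2,2].
HN type (ℓ=3): μ^(1)=1/2; μ^(2)=0; μ^(3)=-1

((1, 1, 0); (2, 2, 2); (0, 1, 0))


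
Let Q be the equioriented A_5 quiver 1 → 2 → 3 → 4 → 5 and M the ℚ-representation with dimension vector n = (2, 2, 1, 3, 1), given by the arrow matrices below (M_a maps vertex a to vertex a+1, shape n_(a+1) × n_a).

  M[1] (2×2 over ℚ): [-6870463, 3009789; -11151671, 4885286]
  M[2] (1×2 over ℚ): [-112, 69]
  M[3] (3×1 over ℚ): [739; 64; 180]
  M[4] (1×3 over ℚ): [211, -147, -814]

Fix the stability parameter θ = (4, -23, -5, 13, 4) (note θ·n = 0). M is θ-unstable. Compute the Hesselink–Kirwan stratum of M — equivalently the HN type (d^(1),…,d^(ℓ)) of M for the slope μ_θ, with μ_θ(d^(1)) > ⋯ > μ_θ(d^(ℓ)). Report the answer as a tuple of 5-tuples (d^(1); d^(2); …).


Barcode: M ≅ I[1,2], I[1,5], I[4,4]^2. HN layers by μ_θ (4 steps, strictly decreasing):
  μ^(1)=13; μ^(2)=17/2; μ^(3)=-5; μ^(4)=-19/2

((0, 0, 0, 2, 0); (0, 0, 0, 1, 1); (0, 0, 1, 0, 0); (2, 2, 0, 0, 0))


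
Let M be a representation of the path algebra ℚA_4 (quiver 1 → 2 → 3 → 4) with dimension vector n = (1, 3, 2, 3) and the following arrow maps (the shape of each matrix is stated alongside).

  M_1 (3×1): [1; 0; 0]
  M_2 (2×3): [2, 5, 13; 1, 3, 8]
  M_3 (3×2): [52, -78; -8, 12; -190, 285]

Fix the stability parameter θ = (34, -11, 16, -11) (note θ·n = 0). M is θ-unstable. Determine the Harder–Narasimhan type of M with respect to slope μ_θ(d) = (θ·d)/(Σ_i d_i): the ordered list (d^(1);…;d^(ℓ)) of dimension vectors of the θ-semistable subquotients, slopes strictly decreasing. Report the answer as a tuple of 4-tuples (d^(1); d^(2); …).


Interval decomposition of M: I[1,4], I[2,2], I[2,3], I[4,4]^2.
HN type (ℓ=3): μ^(1)=16; μ^(2)=7; μ^(3)=-11

((0, 0, 1, 0); (1, 1, 1, 1); (0, 2, 0, 2))


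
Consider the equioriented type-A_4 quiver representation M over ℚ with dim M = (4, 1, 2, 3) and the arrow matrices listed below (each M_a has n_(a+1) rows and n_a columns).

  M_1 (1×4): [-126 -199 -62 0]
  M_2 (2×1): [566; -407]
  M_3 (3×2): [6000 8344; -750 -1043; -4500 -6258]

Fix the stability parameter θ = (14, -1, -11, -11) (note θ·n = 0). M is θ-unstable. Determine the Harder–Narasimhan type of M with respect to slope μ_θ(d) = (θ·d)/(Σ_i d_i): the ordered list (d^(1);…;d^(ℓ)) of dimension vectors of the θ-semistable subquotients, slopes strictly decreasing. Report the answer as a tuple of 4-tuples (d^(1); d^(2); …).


Barcode: M ≅ I[1,1]^3, I[1,4], I[3,3], I[4,4]^2. HN layers by μ_θ (3 steps, strictly decreasing):
  μ^(1)=14; μ^(2)=-9/4; μ^(3)=-11

((3, 0, 0, 0); (1, 1, 1, 1); (0, 0, 1, 2))


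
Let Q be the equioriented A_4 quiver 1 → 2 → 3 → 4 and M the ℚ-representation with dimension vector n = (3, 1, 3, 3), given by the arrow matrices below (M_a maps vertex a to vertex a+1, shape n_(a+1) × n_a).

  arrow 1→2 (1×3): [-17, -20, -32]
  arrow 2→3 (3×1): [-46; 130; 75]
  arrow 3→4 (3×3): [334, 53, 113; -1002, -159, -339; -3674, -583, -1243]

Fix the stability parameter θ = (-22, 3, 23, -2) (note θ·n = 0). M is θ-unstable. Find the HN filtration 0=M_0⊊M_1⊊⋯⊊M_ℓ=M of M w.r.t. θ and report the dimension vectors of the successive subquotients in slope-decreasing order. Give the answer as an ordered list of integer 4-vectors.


Interval decomposition of M: I[1,1]^2, I[1,4], I[3,3]^2, I[4,4]^2.
HN type (ℓ=5): μ^(1)=23; μ^(2)=21/2; μ^(3)=3; μ^(4)=-2; μ^(5)=-22

((0, 0, 2, 0); (0, 0, 1, 1); (0, 1, 0, 0); (0, 0, 0, 2); (3, 0, 0, 0))


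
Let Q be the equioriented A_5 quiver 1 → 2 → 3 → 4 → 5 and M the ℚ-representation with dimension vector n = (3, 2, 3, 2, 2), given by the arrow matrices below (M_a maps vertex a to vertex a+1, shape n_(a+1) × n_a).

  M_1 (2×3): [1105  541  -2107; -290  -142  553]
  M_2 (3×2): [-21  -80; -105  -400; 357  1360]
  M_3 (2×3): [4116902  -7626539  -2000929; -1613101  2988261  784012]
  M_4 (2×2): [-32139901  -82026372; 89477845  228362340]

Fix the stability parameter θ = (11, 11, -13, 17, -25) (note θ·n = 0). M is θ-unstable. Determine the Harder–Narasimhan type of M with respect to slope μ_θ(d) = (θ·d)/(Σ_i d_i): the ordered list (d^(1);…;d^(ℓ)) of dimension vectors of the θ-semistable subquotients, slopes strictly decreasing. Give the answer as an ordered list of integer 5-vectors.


Barcode: M ≅ I[1,1], I[1,2], I[1,3], I[3,4], I[3,5], I[5,5]. HN layers by μ_θ (6 steps, strictly decreasing):
  μ^(1)=17; μ^(2)=11; μ^(3)=3; μ^(4)=-4; μ^(5)=-13; μ^(6)=-25

((0, 0, 0, 1, 0); (2, 1, 0, 0, 0); (1, 1, 1, 0, 0); (0, 0, 0, 1, 1); (0, 0, 2, 0, 0); (0, 0, 0, 0, 1))


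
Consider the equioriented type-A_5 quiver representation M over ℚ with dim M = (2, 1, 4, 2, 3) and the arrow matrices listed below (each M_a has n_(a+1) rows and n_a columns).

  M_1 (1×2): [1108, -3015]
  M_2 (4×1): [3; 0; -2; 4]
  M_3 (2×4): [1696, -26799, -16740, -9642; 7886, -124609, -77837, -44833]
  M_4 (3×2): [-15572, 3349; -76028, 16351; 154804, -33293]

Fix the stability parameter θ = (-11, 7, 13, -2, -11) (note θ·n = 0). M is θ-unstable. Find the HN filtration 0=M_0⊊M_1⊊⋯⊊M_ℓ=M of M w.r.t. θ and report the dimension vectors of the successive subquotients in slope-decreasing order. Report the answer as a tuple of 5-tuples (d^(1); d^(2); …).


Barcode: M ≅ I[1,1], I[1,3], I[3,3], I[3,4], I[3,5], I[5,5]^2. HN layers by μ_θ (5 steps, strictly decreasing):
  μ^(1)=13; μ^(2)=7; μ^(3)=11/2; μ^(4)=0; μ^(5)=-11

((0, 0, 2, 0, 0); (0, 1, 0, 0, 0); (0, 0, 1, 1, 0); (0, 0, 1, 1, 1); (2, 0, 0, 0, 2))


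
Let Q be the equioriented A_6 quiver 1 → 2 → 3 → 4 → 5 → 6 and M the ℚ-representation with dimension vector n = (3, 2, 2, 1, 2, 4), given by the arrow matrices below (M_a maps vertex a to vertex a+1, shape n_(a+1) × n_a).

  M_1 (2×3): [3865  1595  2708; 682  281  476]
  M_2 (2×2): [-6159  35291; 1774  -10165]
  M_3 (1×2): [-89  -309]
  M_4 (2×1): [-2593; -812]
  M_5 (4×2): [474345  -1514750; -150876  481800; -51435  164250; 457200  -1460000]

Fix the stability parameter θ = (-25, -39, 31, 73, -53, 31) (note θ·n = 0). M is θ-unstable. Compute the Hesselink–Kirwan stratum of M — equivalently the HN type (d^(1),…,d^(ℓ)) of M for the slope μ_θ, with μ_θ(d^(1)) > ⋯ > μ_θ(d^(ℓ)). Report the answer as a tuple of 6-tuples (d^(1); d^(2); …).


Barcode: M ≅ I[1,1], I[1,3], I[1,6], I[5,5], I[6,6]^3. HN layers by μ_θ (5 steps, strictly decreasing):
  μ^(1)=31; μ^(2)=17; μ^(3)=-25; μ^(4)=-32; μ^(5)=-53

((0, 0, 1, 0, 0, 4); (0, 0, 1, 1, 1, 0); (1, 0, 0, 0, 0, 0); (2, 2, 0, 0, 0, 0); (0, 0, 0, 0, 1, 0))


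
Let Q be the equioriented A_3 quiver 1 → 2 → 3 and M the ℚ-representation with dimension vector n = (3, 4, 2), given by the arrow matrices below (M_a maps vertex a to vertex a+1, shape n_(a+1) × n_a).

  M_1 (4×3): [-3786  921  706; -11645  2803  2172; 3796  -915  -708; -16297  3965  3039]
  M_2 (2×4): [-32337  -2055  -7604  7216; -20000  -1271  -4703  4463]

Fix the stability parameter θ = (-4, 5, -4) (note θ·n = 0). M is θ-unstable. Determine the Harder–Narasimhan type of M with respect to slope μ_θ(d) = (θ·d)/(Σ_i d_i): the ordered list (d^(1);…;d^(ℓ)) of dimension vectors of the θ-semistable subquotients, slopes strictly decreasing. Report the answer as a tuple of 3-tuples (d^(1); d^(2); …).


Barcode: M ≅ I[1,2], I[1,3]^2, I[2,2]. HN layers by μ_θ (3 steps, strictly decreasing):
  μ^(1)=5; μ^(2)=1/2; μ^(3)=-4

((0, 2, 0); (0, 2, 2); (3, 0, 0))


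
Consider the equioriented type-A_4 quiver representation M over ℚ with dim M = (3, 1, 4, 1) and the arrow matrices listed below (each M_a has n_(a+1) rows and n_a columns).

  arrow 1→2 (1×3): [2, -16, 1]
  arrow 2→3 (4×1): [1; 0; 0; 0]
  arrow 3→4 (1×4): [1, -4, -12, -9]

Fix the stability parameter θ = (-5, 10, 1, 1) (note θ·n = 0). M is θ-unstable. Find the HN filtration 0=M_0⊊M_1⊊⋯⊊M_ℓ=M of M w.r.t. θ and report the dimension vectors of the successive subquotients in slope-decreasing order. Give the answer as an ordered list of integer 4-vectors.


Interval decomposition of M: I[1,1]^2, I[1,4], I[3,3]^3.
HN type (ℓ=3): μ^(1)=4; μ^(2)=1; μ^(3)=-5

((0, 1, 1, 1); (0, 0, 3, 0); (3, 0, 0, 0))


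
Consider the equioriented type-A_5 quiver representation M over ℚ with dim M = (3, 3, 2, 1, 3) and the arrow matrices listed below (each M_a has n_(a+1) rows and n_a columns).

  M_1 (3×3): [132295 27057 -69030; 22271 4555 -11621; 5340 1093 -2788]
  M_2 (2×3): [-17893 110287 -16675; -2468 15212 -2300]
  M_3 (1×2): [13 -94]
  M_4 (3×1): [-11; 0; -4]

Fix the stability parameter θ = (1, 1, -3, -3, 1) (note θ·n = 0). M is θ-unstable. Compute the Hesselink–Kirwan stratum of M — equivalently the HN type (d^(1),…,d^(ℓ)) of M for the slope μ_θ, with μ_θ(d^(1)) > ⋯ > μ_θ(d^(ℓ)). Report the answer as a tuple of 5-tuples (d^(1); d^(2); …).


Interval decomposition of M: I[1,2]^2, I[1,5], I[3,3], I[5,5]^2.
HN type (ℓ=3): μ^(1)=1; μ^(2)=-1; μ^(3)=-3

((2, 2, 0, 0, 3); (1, 1, 1, 1, 0); (0, 0, 1, 0, 0))


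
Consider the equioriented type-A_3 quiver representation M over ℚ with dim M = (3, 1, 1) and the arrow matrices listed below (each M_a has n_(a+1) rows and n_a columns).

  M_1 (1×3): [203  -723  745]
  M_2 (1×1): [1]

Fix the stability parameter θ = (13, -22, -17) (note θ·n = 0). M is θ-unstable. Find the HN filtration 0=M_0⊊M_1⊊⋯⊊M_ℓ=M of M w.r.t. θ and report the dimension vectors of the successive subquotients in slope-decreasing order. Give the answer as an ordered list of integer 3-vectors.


Barcode: M ≅ I[1,1]^2, I[1,3]. HN layers by μ_θ (2 steps, strictly decreasing):
  μ^(1)=13; μ^(2)=-26/3

((2, 0, 0); (1, 1, 1))


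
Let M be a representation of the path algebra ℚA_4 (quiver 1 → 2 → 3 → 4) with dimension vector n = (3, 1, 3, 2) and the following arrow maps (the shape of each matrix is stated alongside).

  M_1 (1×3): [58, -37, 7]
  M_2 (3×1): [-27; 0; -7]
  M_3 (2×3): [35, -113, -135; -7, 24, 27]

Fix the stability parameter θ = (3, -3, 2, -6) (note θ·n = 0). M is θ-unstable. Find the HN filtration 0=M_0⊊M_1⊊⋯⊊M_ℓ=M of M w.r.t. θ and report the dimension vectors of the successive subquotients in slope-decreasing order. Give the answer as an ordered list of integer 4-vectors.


Barcode: M ≅ I[1,1]^2, I[1,3], I[3,4]^2. HN layers by μ_θ (4 steps, strictly decreasing):
  μ^(1)=3; μ^(2)=2; μ^(3)=0; μ^(4)=-2

((2, 0, 0, 0); (0, 0, 1, 0); (1, 1, 0, 0); (0, 0, 2, 2))


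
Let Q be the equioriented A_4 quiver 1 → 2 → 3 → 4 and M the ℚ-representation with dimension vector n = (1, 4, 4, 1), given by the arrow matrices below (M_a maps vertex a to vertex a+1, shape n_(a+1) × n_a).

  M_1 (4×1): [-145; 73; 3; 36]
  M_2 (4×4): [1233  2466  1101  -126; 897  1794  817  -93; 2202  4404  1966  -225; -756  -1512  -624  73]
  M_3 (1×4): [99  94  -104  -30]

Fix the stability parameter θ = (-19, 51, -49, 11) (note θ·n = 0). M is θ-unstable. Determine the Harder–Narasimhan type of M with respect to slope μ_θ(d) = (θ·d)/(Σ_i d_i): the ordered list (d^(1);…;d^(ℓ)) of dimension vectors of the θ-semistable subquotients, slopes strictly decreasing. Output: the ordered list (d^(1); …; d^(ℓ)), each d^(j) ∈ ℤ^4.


Barcode: M ≅ I[1,2], I[2,2], I[2,3], I[2,4], I[3,3]^2. HN layers by μ_θ (5 steps, strictly decreasing):
  μ^(1)=51; μ^(2)=11; μ^(3)=1; μ^(4)=-19; μ^(5)=-49

((0, 2, 0, 0); (0, 0, 0, 1); (0, 2, 2, 0); (1, 0, 0, 0); (0, 0, 2, 0))


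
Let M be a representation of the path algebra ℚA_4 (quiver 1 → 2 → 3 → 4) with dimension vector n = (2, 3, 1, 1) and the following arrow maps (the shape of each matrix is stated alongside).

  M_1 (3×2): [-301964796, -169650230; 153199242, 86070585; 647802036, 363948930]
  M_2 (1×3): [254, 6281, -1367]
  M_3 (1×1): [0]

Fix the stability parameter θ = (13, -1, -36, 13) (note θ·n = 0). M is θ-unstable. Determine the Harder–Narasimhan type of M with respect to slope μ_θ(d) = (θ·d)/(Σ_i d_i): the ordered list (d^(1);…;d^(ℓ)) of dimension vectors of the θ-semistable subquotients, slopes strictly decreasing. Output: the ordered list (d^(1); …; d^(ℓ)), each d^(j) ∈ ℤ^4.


Via rank(M_{q-1}∘⋯∘M_p): M ≅ I[1,1], I[1,3], I[2,2]^2, I[4,4].
μ_θ-semistable layers: μ^(1)=13; μ^(2)=-1; μ^(3)=-8

((1, 0, 0, 1); (0, 2, 0, 0); (1, 1, 1, 0))


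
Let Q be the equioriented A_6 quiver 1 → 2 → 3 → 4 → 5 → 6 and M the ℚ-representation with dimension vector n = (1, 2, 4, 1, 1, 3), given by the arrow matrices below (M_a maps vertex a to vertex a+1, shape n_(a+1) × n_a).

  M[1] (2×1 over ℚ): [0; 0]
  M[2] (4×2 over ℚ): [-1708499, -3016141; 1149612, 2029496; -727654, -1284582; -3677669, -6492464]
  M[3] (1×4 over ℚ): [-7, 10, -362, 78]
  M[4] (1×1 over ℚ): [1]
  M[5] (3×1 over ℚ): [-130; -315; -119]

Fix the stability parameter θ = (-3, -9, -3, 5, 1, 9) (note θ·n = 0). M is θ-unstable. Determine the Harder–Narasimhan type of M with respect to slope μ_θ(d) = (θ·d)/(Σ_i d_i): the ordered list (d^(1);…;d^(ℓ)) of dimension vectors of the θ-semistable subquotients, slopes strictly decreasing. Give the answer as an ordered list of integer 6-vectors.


Interval decomposition of M: I[1,1], I[2,3], I[2,6], I[3,3]^2, I[6,6]^2.
HN type (ℓ=4): μ^(1)=9; μ^(2)=3; μ^(3)=-3; μ^(4)=-9

((0, 0, 0, 0, 0, 3); (0, 0, 0, 1, 1, 0); (1, 0, 4, 0, 0, 0); (0, 2, 0, 0, 0, 0))


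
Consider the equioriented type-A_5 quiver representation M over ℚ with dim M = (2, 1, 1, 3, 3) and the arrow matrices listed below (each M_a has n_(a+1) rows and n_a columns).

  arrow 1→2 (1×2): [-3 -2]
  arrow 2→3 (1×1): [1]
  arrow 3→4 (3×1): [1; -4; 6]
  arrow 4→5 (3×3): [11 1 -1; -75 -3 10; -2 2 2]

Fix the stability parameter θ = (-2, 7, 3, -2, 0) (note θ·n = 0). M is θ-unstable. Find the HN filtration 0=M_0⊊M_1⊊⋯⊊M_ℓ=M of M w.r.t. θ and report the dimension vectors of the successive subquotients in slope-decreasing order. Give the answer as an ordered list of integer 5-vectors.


Barcode: M ≅ I[1,1], I[1,5], I[4,4], I[4,5], I[5,5]. HN layers by μ_θ (3 steps, strictly decreasing):
  μ^(1)=2; μ^(2)=0; μ^(3)=-2

((0, 1, 1, 1, 1); (0, 0, 0, 0, 2); (2, 0, 0, 2, 0))


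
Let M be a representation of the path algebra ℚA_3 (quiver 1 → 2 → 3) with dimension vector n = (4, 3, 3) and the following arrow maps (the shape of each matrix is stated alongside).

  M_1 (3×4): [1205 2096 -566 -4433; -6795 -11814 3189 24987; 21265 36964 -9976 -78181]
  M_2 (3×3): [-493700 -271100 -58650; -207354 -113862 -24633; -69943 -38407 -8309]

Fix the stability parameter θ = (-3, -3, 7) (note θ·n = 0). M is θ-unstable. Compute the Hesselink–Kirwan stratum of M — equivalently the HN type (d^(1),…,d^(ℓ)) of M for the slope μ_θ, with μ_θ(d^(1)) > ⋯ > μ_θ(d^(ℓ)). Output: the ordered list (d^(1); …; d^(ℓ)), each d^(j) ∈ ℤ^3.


Barcode: M ≅ I[1,1]^2, I[1,3]^2, I[2,2], I[3,3]. HN layers by μ_θ (2 steps, strictly decreasing):
  μ^(1)=7; μ^(2)=-3

((0, 0, 3); (4, 3, 0))


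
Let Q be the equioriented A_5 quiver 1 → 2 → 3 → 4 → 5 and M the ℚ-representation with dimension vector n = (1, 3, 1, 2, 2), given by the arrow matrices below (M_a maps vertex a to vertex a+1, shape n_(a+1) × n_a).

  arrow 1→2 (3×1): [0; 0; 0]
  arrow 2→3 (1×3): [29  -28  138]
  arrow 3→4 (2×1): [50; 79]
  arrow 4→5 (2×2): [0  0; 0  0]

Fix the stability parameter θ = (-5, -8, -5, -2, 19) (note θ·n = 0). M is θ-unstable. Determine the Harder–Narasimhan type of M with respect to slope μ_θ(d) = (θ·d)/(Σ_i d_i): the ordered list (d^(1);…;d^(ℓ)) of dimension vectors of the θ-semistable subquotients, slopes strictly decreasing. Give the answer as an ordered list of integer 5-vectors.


Barcode: M ≅ I[1,1], I[2,2]^2, I[2,4], I[4,4], I[5,5]^2. HN layers by μ_θ (4 steps, strictly decreasing):
  μ^(1)=19; μ^(2)=-2; μ^(3)=-5; μ^(4)=-8

((0, 0, 0, 0, 2); (0, 0, 0, 2, 0); (1, 0, 1, 0, 0); (0, 3, 0, 0, 0))


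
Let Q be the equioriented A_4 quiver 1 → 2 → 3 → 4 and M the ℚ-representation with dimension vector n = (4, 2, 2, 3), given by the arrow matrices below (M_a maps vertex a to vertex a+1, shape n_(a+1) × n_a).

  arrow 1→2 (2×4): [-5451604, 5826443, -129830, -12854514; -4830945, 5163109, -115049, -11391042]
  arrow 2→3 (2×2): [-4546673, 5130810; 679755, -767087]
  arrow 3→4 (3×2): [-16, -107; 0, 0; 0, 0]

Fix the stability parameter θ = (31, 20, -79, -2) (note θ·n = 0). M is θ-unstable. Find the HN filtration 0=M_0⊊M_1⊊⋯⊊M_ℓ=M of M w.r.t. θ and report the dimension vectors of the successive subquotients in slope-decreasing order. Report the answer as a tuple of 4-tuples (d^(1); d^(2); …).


Interval decomposition of M: I[1,1]^2, I[1,3], I[1,4], I[4,4]^2.
HN type (ℓ=3): μ^(1)=31; μ^(2)=-2; μ^(3)=-28/3

((2, 0, 0, 0); (0, 0, 0, 3); (2, 2, 2, 0))


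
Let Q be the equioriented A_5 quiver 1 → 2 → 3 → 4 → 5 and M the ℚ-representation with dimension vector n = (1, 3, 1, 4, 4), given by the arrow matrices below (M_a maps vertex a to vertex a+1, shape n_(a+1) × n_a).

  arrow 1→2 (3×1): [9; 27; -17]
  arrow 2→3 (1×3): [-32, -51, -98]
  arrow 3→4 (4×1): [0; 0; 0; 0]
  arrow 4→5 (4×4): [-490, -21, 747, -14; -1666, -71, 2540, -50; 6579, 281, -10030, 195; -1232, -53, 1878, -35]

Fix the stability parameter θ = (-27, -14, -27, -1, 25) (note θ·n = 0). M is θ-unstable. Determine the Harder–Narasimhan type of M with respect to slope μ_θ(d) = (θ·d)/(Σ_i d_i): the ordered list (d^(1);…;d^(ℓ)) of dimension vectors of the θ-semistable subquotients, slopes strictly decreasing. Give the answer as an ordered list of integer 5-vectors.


Barcode: M ≅ I[1,3], I[2,2]^2, I[4,5]^4. HN layers by μ_θ (5 steps, strictly decreasing):
  μ^(1)=25; μ^(2)=-1; μ^(3)=-14; μ^(4)=-41/2; μ^(5)=-27

((0, 0, 0, 0, 4); (0, 0, 0, 4, 0); (0, 2, 0, 0, 0); (0, 1, 1, 0, 0); (1, 0, 0, 0, 0))


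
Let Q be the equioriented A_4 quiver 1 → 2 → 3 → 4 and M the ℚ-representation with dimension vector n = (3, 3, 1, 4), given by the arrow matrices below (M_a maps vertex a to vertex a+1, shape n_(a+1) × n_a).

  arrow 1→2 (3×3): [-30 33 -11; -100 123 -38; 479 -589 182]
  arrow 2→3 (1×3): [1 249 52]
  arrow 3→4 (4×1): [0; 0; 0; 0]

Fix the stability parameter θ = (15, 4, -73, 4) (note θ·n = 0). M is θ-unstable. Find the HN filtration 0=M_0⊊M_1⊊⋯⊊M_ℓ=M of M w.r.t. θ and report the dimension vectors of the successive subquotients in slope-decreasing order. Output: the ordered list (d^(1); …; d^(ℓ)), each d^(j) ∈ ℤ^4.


Interval decomposition of M: I[1,2]^2, I[1,3], I[4,4]^4.
HN type (ℓ=3): μ^(1)=19/2; μ^(2)=4; μ^(3)=-18

((2, 2, 0, 0); (0, 0, 0, 4); (1, 1, 1, 0))


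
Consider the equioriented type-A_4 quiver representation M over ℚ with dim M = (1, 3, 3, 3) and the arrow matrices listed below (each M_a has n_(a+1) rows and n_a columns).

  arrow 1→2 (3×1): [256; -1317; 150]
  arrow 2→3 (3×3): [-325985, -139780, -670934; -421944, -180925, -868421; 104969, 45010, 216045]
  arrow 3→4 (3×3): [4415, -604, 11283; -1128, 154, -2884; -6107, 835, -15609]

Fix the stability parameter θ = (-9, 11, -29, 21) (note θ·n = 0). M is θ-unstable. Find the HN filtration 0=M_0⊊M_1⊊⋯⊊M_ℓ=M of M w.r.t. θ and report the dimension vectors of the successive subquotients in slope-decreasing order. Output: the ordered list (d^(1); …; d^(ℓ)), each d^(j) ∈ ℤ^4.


Via rank(M_{q-1}∘⋯∘M_p): M ≅ I[1,4], I[2,3], I[2,4], I[4,4].
μ_θ-semistable layers: μ^(1)=21; μ^(2)=-9

((0, 0, 0, 3); (1, 3, 3, 0))


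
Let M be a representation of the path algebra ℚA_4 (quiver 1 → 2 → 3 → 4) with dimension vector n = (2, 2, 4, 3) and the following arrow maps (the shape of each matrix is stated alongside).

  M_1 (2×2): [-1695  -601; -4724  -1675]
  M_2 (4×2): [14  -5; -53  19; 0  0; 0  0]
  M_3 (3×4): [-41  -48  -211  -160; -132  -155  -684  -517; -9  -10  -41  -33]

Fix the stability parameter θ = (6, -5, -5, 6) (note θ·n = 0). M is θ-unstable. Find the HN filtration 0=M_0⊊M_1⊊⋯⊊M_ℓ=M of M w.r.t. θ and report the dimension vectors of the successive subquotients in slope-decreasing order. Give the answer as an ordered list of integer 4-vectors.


Barcode: M ≅ I[1,4]^2, I[3,3], I[3,4]. HN layers by μ_θ (3 steps, strictly decreasing):
  μ^(1)=6; μ^(2)=-4/3; μ^(3)=-5

((0, 0, 0, 3); (2, 2, 2, 0); (0, 0, 2, 0))


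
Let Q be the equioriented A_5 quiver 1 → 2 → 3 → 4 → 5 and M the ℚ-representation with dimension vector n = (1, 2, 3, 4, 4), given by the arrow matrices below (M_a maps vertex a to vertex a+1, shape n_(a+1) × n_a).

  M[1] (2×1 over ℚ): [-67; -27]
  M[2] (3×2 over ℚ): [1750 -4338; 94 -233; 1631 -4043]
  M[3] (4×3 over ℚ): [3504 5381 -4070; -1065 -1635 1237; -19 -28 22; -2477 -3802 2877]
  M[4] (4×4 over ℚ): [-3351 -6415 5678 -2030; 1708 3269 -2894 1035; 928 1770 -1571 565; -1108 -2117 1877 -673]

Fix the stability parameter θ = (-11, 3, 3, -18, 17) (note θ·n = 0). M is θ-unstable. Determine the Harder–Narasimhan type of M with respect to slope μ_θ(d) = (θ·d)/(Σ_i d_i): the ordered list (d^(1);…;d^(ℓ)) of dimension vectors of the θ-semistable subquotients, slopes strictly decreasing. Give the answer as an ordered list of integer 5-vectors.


Barcode: M ≅ I[1,5], I[2,5], I[3,5], I[4,5]. HN layers by μ_θ (5 steps, strictly decreasing):
  μ^(1)=17; μ^(2)=-4; μ^(3)=-15/2; μ^(4)=-11; μ^(5)=-18

((0, 0, 0, 0, 4); (0, 2, 2, 2, 0); (0, 0, 1, 1, 0); (1, 0, 0, 0, 0); (0, 0, 0, 1, 0))


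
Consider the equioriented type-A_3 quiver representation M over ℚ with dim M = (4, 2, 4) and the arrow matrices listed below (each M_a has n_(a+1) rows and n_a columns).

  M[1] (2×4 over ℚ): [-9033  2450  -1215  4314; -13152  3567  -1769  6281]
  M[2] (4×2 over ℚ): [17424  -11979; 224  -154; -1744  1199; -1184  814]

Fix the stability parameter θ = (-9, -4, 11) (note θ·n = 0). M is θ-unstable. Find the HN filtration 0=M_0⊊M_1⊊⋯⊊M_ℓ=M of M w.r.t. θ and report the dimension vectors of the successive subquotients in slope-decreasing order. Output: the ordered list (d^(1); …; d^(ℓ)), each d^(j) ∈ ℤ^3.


Barcode: M ≅ I[1,1]^2, I[1,2], I[1,3], I[3,3]^3. HN layers by μ_θ (3 steps, strictly decreasing):
  μ^(1)=11; μ^(2)=-4; μ^(3)=-9

((0, 0, 4); (0, 2, 0); (4, 0, 0))


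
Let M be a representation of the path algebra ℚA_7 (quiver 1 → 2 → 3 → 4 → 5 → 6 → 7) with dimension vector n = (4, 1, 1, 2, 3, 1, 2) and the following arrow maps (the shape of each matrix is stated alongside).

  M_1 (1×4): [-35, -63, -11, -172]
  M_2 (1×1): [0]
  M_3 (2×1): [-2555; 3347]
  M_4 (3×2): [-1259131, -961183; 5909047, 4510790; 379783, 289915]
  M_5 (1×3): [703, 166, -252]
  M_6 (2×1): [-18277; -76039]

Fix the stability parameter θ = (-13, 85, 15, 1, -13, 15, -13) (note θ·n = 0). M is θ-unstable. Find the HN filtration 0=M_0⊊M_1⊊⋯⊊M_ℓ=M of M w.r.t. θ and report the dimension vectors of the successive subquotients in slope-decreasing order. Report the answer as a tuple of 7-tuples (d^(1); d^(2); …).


Barcode: M ≅ I[1,1]^3, I[1,2], I[3,7], I[4,5], I[5,5], I[7,7]. HN layers by μ_θ (4 steps, strictly decreasing):
  μ^(1)=85; μ^(2)=1; μ^(3)=-6; μ^(4)=-13

((0, 1, 0, 0, 0, 0, 0); (0, 0, 1, 1, 1, 1, 1); (0, 0, 0, 1, 1, 0, 0); (4, 0, 0, 0, 1, 0, 1))


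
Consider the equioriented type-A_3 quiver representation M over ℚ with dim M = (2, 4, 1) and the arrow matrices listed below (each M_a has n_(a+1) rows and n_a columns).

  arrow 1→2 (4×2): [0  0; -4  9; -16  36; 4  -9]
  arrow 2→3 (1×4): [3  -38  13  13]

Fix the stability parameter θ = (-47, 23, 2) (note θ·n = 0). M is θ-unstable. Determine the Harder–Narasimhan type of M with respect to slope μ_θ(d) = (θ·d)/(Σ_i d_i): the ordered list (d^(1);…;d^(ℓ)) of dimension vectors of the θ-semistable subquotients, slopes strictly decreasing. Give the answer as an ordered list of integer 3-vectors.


Interval decomposition of M: I[1,1], I[1,3], I[2,2]^3.
HN type (ℓ=3): μ^(1)=23; μ^(2)=25/2; μ^(3)=-47

((0, 3, 0); (0, 1, 1); (2, 0, 0))


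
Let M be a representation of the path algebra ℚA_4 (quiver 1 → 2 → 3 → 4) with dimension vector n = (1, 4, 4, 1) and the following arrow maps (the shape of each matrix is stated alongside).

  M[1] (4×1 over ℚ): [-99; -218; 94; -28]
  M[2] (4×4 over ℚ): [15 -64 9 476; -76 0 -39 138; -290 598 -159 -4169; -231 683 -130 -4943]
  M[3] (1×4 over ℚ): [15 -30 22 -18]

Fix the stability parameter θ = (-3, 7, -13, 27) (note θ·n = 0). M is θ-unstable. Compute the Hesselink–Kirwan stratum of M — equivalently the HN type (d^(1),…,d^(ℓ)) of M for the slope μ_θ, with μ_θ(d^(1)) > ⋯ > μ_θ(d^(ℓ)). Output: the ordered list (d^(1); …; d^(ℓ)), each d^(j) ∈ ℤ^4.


Via rank(M_{q-1}∘⋯∘M_p): M ≅ I[1,4], I[2,3]^3.
μ_θ-semistable layers: μ^(1)=27; μ^(2)=-3

((0, 0, 0, 1); (1, 4, 4, 0))


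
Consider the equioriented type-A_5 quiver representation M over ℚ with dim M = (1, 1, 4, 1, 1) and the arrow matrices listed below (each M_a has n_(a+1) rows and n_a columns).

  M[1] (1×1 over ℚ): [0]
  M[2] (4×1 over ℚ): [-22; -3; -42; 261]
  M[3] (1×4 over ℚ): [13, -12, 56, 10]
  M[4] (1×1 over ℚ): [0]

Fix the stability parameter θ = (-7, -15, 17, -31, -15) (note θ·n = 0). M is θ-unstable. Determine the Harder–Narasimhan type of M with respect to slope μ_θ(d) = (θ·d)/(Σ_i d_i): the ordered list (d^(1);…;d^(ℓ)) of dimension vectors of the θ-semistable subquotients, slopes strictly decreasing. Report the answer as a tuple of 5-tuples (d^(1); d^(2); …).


Via rank(M_{q-1}∘⋯∘M_p): M ≅ I[1,1], I[2,4], I[3,3]^3, I[5,5].
μ_θ-semistable layers: μ^(1)=17; μ^(2)=-7; μ^(3)=-15

((0, 0, 3, 0, 0); (1, 0, 1, 1, 0); (0, 1, 0, 0, 1))


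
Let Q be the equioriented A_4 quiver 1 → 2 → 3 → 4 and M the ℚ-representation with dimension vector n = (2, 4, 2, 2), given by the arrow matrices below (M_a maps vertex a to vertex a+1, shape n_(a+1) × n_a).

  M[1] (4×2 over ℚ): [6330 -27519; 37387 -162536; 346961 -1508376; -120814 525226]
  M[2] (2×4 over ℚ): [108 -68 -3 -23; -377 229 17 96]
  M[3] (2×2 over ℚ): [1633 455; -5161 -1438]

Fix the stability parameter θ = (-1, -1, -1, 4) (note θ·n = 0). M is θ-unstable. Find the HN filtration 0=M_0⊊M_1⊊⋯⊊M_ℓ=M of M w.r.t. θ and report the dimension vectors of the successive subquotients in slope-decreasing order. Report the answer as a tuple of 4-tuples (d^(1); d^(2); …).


Via rank(M_{q-1}∘⋯∘M_p): M ≅ I[1,4]^2, I[2,2]^2.
μ_θ-semistable layers: μ^(1)=4; μ^(2)=-1

((0, 0, 0, 2); (2, 4, 2, 0))


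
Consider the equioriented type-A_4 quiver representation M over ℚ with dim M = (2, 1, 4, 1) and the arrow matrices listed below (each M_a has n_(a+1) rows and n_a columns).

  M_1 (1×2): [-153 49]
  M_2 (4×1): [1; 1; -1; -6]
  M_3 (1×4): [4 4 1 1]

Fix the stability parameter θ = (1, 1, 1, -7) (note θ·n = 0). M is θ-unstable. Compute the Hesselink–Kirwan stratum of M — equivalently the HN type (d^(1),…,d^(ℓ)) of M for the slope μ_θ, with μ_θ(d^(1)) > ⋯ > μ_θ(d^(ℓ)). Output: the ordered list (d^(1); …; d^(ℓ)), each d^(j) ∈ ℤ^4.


Via rank(M_{q-1}∘⋯∘M_p): M ≅ I[1,1], I[1,4], I[3,3]^3.
μ_θ-semistable layers: μ^(1)=1; μ^(2)=-1

((1, 0, 3, 0); (1, 1, 1, 1))


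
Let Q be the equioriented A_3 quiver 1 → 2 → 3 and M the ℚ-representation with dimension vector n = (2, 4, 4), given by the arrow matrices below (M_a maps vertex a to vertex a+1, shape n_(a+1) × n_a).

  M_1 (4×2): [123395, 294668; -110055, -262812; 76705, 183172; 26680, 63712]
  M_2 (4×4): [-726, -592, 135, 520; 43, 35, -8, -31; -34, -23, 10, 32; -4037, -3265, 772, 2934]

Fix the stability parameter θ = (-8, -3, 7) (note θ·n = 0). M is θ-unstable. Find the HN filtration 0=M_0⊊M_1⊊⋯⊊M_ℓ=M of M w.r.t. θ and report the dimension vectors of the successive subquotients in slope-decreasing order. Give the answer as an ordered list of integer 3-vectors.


Barcode: M ≅ I[1,1], I[1,3], I[2,3]^3. HN layers by μ_θ (3 steps, strictly decreasing):
  μ^(1)=7; μ^(2)=-3; μ^(3)=-8

((0, 0, 4); (0, 4, 0); (2, 0, 0))


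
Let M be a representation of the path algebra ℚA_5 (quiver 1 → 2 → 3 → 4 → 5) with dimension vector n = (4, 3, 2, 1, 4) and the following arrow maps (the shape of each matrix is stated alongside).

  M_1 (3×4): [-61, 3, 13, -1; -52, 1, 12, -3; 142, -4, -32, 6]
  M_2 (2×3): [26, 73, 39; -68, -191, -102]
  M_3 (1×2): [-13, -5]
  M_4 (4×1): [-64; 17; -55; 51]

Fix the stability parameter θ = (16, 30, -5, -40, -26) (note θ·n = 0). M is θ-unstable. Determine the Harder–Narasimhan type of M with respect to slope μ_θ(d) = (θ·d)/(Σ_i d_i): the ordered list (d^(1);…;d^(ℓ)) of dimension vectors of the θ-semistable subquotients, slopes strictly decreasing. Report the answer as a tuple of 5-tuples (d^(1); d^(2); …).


Interval decomposition of M: I[1,1], I[1,2], I[1,3], I[1,5], I[5,5]^3.
HN type (ℓ=5): μ^(1)=30; μ^(2)=16; μ^(3)=41/3; μ^(4)=-5; μ^(5)=-26

((0, 1, 0, 0, 0); (2, 0, 0, 0, 0); (1, 1, 1, 0, 0); (1, 1, 1, 1, 1); (0, 0, 0, 0, 3))


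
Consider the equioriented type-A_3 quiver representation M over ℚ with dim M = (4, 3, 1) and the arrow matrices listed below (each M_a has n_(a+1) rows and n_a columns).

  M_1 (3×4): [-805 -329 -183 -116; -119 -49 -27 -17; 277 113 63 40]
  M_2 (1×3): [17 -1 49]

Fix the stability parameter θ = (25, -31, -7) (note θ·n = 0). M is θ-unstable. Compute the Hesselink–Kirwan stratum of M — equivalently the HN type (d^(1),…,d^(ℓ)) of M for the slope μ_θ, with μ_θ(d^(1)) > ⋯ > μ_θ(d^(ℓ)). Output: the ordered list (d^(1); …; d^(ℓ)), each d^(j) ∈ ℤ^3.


Barcode: M ≅ I[1,1]^2, I[1,2], I[1,3], I[2,2]. HN layers by μ_θ (4 steps, strictly decreasing):
  μ^(1)=25; μ^(2)=-3; μ^(3)=-13/3; μ^(4)=-31

((2, 0, 0); (1, 1, 0); (1, 1, 1); (0, 1, 0))


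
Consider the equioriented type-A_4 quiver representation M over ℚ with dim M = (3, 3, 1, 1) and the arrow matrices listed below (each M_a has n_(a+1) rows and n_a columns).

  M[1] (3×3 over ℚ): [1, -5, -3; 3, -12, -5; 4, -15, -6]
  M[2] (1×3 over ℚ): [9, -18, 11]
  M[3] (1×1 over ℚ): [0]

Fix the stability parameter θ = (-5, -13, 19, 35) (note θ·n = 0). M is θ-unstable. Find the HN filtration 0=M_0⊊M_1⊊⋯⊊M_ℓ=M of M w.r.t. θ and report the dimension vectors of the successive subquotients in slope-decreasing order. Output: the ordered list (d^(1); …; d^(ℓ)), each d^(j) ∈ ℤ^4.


Interval decomposition of M: I[1,2]^2, I[1,3], I[4,4].
HN type (ℓ=3): μ^(1)=35; μ^(2)=19; μ^(3)=-9

((0, 0, 0, 1); (0, 0, 1, 0); (3, 3, 0, 0))


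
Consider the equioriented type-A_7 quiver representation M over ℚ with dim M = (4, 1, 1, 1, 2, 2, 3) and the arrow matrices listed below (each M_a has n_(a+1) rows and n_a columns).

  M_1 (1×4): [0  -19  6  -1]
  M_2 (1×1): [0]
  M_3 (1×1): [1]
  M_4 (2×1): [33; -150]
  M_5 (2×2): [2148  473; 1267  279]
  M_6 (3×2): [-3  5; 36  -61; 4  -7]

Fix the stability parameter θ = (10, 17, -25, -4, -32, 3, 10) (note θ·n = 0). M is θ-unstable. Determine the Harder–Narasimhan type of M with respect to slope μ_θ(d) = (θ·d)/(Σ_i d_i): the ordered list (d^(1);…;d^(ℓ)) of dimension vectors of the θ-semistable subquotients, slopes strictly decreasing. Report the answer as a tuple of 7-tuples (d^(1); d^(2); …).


Interval decomposition of M: I[1,1]^3, I[1,2], I[3,7], I[5,7], I[7,7].
HN type (ℓ=6): μ^(1)=17; μ^(2)=10; μ^(3)=3; μ^(4)=-18; μ^(5)=-25; μ^(6)=-32

((0, 1, 0, 0, 0, 0, 0); (4, 0, 0, 0, 0, 0, 3); (0, 0, 0, 0, 0, 2, 0); (0, 0, 0, 1, 1, 0, 0); (0, 0, 1, 0, 0, 0, 0); (0, 0, 0, 0, 1, 0, 0))


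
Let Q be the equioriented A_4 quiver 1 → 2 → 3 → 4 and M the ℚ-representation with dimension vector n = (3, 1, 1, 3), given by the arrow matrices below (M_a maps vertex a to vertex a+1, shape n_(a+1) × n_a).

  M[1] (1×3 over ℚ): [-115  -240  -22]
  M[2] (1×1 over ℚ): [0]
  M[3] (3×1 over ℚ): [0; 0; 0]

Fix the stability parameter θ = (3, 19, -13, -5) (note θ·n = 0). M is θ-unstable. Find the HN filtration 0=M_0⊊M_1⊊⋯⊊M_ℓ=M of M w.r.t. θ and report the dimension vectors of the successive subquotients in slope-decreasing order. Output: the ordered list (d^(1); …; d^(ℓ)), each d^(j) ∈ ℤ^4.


Barcode: M ≅ I[1,1]^2, I[1,2], I[3,3], I[4,4]^3. HN layers by μ_θ (4 steps, strictly decreasing):
  μ^(1)=19; μ^(2)=3; μ^(3)=-5; μ^(4)=-13

((0, 1, 0, 0); (3, 0, 0, 0); (0, 0, 0, 3); (0, 0, 1, 0))


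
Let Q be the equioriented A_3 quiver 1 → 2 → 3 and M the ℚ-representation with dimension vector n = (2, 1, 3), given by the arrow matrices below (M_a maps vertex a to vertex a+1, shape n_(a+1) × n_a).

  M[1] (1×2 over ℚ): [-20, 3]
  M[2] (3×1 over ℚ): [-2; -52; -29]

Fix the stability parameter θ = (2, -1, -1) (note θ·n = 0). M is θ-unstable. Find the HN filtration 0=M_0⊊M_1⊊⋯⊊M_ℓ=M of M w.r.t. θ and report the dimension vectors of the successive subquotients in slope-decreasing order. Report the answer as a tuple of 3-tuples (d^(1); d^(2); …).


Interval decomposition of M: I[1,1], I[1,3], I[3,3]^2.
HN type (ℓ=3): μ^(1)=2; μ^(2)=0; μ^(3)=-1

((1, 0, 0); (1, 1, 1); (0, 0, 2))


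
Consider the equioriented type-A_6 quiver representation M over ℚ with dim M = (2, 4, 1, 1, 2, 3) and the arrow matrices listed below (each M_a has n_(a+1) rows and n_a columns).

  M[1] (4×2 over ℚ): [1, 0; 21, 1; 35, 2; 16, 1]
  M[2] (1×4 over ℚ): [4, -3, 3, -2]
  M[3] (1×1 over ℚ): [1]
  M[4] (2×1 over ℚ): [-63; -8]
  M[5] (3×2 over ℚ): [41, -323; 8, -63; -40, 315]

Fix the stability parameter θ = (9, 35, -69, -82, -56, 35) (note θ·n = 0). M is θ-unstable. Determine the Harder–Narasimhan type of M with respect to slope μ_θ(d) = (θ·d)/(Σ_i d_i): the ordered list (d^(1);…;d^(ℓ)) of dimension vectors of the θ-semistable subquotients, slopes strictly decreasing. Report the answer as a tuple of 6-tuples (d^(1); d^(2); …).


Barcode: M ≅ I[1,2], I[1,6], I[2,2]^2, I[5,6], I[6,6]. HN layers by μ_θ (4 steps, strictly decreasing):
  μ^(1)=35; μ^(2)=9; μ^(3)=-163/5; μ^(4)=-56

((0, 3, 0, 0, 0, 3); (1, 0, 0, 0, 0, 0); (1, 1, 1, 1, 1, 0); (0, 0, 0, 0, 1, 0))


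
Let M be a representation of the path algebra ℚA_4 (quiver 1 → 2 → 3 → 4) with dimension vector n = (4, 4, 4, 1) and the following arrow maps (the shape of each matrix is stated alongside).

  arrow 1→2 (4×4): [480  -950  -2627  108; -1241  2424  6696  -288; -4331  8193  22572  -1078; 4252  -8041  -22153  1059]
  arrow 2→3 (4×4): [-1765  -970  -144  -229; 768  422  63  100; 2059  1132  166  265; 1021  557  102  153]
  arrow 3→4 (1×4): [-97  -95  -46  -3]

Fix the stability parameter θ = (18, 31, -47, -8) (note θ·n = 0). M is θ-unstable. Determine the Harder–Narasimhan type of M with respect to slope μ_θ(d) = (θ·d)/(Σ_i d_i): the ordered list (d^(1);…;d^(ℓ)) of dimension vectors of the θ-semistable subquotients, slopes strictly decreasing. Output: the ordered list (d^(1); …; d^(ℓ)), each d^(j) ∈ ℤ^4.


Interval decomposition of M: I[1,3]^3, I[1,4].
HN type (ℓ=2): μ^(1)=2/3; μ^(2)=-3/2

((3, 3, 3, 0); (1, 1, 1, 1))


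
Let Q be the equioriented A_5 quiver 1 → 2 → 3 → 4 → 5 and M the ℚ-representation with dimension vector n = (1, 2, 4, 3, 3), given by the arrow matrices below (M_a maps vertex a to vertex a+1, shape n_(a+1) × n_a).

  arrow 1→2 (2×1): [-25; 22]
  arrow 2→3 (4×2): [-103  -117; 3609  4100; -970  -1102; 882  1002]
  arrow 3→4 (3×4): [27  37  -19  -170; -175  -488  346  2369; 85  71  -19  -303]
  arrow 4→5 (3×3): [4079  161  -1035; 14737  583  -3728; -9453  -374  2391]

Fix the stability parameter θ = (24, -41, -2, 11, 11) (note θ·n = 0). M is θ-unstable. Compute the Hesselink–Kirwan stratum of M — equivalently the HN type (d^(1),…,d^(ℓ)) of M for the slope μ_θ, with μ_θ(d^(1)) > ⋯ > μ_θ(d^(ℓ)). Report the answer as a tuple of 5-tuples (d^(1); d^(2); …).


Interval decomposition of M: I[1,5], I[2,5], I[3,3], I[3,5].
HN type (ℓ=4): μ^(1)=11; μ^(2)=-2; μ^(3)=-17/2; μ^(4)=-41

((0, 0, 0, 3, 3); (0, 0, 4, 0, 0); (1, 1, 0, 0, 0); (0, 1, 0, 0, 0))


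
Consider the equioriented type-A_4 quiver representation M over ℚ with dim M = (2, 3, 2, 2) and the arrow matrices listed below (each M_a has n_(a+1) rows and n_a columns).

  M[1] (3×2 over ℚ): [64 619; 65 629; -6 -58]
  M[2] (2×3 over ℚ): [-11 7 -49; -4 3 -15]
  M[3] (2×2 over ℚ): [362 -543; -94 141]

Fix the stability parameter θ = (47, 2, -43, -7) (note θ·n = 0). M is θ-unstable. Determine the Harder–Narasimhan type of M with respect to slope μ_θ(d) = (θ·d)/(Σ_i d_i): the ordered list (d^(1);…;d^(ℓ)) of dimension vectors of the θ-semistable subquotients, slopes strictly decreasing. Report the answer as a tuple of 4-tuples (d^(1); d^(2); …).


Interval decomposition of M: I[1,3], I[1,4], I[2,2], I[4,4].
HN type (ℓ=3): μ^(1)=2; μ^(2)=-1/4; μ^(3)=-7

((1, 2, 1, 0); (1, 1, 1, 1); (0, 0, 0, 1))


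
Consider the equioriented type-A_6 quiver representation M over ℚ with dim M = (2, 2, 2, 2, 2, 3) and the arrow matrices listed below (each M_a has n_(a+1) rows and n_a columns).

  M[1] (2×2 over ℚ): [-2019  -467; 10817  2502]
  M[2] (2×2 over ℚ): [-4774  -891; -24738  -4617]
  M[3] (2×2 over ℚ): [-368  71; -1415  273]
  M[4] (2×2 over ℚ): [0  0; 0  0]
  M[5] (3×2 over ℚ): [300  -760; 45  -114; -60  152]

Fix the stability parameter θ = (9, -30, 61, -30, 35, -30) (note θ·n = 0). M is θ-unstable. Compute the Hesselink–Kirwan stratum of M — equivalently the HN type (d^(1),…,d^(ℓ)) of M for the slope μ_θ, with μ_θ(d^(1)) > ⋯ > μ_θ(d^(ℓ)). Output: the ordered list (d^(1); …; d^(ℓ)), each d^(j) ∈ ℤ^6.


Barcode: M ≅ I[1,2], I[1,4], I[3,4], I[5,5], I[5,6], I[6,6]^2. HN layers by μ_θ (5 steps, strictly decreasing):
  μ^(1)=35; μ^(2)=31/2; μ^(3)=5/2; μ^(4)=-21/2; μ^(5)=-30

((0, 0, 0, 0, 1, 0); (0, 0, 2, 2, 0, 0); (0, 0, 0, 0, 1, 1); (2, 2, 0, 0, 0, 0); (0, 0, 0, 0, 0, 2))


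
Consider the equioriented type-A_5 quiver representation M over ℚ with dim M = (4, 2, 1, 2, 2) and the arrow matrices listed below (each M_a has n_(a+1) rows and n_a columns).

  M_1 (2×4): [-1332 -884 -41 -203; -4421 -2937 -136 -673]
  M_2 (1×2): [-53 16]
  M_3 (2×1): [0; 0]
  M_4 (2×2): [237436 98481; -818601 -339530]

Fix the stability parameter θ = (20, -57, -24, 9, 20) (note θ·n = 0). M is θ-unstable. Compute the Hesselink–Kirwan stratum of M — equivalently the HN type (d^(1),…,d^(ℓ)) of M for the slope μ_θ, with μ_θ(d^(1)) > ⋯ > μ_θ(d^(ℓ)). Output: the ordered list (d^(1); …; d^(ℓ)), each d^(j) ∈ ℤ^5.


Via rank(M_{q-1}∘⋯∘M_p): M ≅ I[1,1]^2, I[1,2], I[1,3], I[4,5]^2.
μ_θ-semistable layers: μ^(1)=20; μ^(2)=9; μ^(3)=-37/2; μ^(4)=-61/3

((2, 0, 0, 0, 2); (0, 0, 0, 2, 0); (1, 1, 0, 0, 0); (1, 1, 1, 0, 0))
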